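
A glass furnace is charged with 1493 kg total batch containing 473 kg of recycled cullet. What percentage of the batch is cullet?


Cullet ratio = (cullet mass / total batch mass) * 100
  Ratio = 473 / 1493 * 100 = 31.68%

31.68%


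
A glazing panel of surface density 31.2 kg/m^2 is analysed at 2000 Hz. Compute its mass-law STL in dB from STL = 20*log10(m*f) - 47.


Mass law: STL = 20 * log10(m * f) - 47
  m * f = 31.2 * 2000 = 62400
  log10(62400) = 4.79518
  STL = 20 * 4.79518 - 47 = 95.9036 - 47 = 48.9 dB

48.9 dB


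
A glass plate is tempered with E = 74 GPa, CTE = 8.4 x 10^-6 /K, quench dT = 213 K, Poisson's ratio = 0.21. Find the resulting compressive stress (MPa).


Tempering stress: sigma = E * alpha * dT / (1 - nu)
  E (MPa) = 74 * 1000 = 74000
  Numerator = 74000 * (8.4 x 10^-6) * 213 = 132.4008
  Denominator = 1 - 0.21 = 0.79
  sigma = 132.4008 / 0.79 = 167.6 MPa

167.6 MPa


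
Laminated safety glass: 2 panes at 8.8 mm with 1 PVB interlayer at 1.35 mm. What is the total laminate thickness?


Total thickness = glass contribution + PVB contribution
  Glass: 2 * 8.8 = 17.6 mm
  PVB: 1 * 1.35 = 1.35 mm
  Total = 17.6 + 1.35 = 18.95 mm

18.95 mm


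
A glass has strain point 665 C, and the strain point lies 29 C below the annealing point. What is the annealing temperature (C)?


T_anneal = T_strain + gap:
  T_anneal = 665 + 29 = 694 C

694 C


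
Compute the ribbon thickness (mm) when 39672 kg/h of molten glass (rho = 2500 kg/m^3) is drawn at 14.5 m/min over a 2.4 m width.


Ribbon cross-section from mass balance:
  Volume rate = throughput / density = 39672 / 2500 = 15.8688 m^3/h
  thickness = volume rate / (speed * 60 * width), i.e.
  thickness = throughput / (60 * speed * width * density) * 1000
  thickness = 39672 / (60 * 14.5 * 2.4 * 2500) * 1000 = 7.6 mm

7.6 mm


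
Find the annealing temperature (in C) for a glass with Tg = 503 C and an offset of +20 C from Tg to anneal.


The annealing temperature is Tg plus the offset:
  T_anneal = 503 + 20 = 523 C

523 C


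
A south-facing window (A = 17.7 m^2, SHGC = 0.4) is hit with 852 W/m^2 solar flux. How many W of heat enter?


Solar heat gain: Q = Area * SHGC * Irradiance
  Q = 17.7 * 0.4 * 852 = 6032.2 W

6032.2 W


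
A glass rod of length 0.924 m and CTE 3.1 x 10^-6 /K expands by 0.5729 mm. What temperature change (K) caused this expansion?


Rearrange dL = alpha * L0 * dT for dT:
  dT = dL / (alpha * L0)
  dL (m) = 0.5729 / 1000 = 0.0005729
  dT = 0.0005729 / ((3.1 x 10^-6) * 0.924) = 200.0 K

200.0 K


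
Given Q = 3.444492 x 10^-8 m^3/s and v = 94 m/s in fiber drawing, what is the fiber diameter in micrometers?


Cross-sectional area from continuity:
  A = Q / v = 3.444492 x 10^-8 / 94 = 3.664353 x 10^-10 m^2
Diameter from circular cross-section:
  d = sqrt(4A / pi) * 10^6 (m -> um)
  d = sqrt(4 * 3.664353 x 10^-10 / pi) * 10^6 = 21.6 um

21.6 um


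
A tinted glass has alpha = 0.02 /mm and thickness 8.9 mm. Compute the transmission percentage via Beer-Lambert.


Beer-Lambert law: T = exp(-alpha * thickness)
  exponent = -0.02 * 8.9 = -0.178
  T = exp(-0.178) = 0.8369
  Percentage = 0.8369 * 100 = 83.69%

83.69%


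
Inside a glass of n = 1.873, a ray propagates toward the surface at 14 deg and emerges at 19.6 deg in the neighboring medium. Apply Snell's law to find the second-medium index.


Apply Snell's law: n1 * sin(theta1) = n2 * sin(theta2)
  n2 = n1 * sin(theta1) / sin(theta2)
  sin(14) = 0.241922
  sin(19.6) = 0.335452
  n2 = 1.873 * 0.241922 / 0.335452 = 1.3508

1.3508


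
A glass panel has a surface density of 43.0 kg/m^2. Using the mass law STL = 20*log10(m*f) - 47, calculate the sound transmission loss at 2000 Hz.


Mass law: STL = 20 * log10(m * f) - 47
  m * f = 43.0 * 2000 = 86000
  log10(86000) = 4.9345
  STL = 20 * 4.9345 - 47 = 98.69 - 47 = 51.7 dB

51.7 dB


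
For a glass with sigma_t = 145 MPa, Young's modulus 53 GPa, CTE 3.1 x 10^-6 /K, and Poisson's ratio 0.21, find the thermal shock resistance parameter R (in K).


Thermal shock resistance: R = sigma * (1 - nu) / (E * alpha)
  Numerator = 145 * (1 - 0.21) = 114.55
  Denominator = 53 * 1000 * (3.1 x 10^-6) = 0.1643
  R = 114.55 / 0.1643 = 697.2 K

697.2 K


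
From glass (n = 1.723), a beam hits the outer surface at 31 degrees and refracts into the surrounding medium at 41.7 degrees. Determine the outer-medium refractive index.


Apply Snell's law: n1 * sin(theta1) = n2 * sin(theta2)
  n2 = n1 * sin(theta1) / sin(theta2)
  sin(31) = 0.515038
  sin(41.7) = 0.66523
  n2 = 1.723 * 0.515038 / 0.66523 = 1.334

1.334


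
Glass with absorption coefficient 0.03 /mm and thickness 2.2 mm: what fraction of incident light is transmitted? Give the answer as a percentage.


Beer-Lambert law: T = exp(-alpha * thickness)
  exponent = -0.03 * 2.2 = -0.066
  T = exp(-0.066) = 0.9361
  Percentage = 0.9361 * 100 = 93.61%

93.61%


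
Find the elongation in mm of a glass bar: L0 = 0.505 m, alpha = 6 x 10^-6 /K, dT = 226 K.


Thermal expansion formula: dL = alpha * L0 * dT
  dL = (6 x 10^-6) * 0.505 * 226 = 0.00068478 m
Convert to mm: 0.00068478 * 1000 = 0.6848 mm

0.6848 mm


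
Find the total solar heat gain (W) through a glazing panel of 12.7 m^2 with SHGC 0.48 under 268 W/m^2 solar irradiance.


Solar heat gain: Q = Area * SHGC * Irradiance
  Q = 12.7 * 0.48 * 268 = 1633.7 W

1633.7 W


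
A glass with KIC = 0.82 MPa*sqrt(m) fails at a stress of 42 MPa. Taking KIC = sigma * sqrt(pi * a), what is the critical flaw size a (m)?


Rearrange KIC = sigma * sqrt(pi * a):
  sqrt(pi * a) = KIC / sigma
  sqrt(pi * a) = 0.82 / 42 = 0.019524
  a = (KIC / sigma)^2 / pi
  a = 0.019524^2 / pi = 0.0001213 m

0.0001213 m


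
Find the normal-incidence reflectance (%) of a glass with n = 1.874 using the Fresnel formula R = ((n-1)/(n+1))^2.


Fresnel reflectance at normal incidence:
  R = ((n - 1)/(n + 1))^2
  (n - 1)/(n + 1) = (1.874 - 1)/(1.874 + 1) = 0.304106
  R = 0.304106^2 = 0.0924805
  R(%) = 0.0924805 * 100 = 9.248%

9.248%


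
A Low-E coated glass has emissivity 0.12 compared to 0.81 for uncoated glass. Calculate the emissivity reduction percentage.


Percentage reduction = (1 - coated/uncoated) * 100
  Ratio = 0.12 / 0.81 = 0.1481
  Reduction = (1 - 0.1481) * 100 = 85.2%

85.2%


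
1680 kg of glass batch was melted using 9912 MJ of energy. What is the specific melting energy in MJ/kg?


Rearrange E = m * s for s:
  s = E / m
  s = 9912 / 1680 = 5.9 MJ/kg

5.9 MJ/kg


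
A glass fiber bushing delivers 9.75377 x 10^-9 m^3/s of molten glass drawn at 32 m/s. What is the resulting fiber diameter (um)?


Cross-sectional area from continuity:
  A = Q / v = 9.75377 x 10^-9 / 32 = 3.048053 x 10^-10 m^2
Diameter from circular cross-section:
  d = sqrt(4A / pi) * 10^6 (m -> um)
  d = sqrt(4 * 3.048053 x 10^-10 / pi) * 10^6 = 19.7 um

19.7 um


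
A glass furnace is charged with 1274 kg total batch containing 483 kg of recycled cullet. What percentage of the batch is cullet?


Cullet ratio = (cullet mass / total batch mass) * 100
  Ratio = 483 / 1274 * 100 = 37.91%

37.91%


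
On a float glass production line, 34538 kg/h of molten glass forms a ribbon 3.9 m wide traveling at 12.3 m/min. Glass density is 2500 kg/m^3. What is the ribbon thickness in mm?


Ribbon cross-section from mass balance:
  Volume rate = throughput / density = 34538 / 2500 = 13.8152 m^3/h
  thickness = volume rate / (speed * 60 * width), i.e.
  thickness = throughput / (60 * speed * width * density) * 1000
  thickness = 34538 / (60 * 12.3 * 3.9 * 2500) * 1000 = 4.8 mm

4.8 mm


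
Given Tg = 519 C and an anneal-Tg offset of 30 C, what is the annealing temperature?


The annealing temperature is Tg plus the offset:
  T_anneal = 519 + 30 = 549 C

549 C


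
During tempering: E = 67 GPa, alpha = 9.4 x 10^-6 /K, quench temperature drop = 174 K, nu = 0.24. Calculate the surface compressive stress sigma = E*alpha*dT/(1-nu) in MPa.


Tempering stress: sigma = E * alpha * dT / (1 - nu)
  E (MPa) = 67 * 1000 = 67000
  Numerator = 67000 * (9.4 x 10^-6) * 174 = 109.5852
  Denominator = 1 - 0.24 = 0.76
  sigma = 109.5852 / 0.76 = 144.2 MPa

144.2 MPa


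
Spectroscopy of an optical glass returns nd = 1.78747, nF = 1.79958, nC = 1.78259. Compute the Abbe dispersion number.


Abbe number formula: Vd = (nd - 1) / (nF - nC)
  nd - 1 = 1.78747 - 1 = 0.78747
  nF - nC = 1.79958 - 1.78259 = 0.01699
  Vd = 0.78747 / 0.01699 = 46.35

46.35


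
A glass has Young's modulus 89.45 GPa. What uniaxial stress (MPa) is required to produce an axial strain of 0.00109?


Rearrange E = sigma / epsilon:
  sigma = E * epsilon
  E (MPa) = 89.45 * 1000 = 89450
  sigma = 89450 * 0.00109 = 97.5 MPa

97.5 MPa


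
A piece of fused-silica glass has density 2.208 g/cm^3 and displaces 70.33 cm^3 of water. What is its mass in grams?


Rearrange rho = m / V:
  m = rho * V
  m = 2.208 * 70.33 = 155.289 g

155.289 g


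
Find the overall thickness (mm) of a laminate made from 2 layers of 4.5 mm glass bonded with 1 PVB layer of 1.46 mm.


Total thickness = glass contribution + PVB contribution
  Glass: 2 * 4.5 = 9.0 mm
  PVB: 1 * 1.46 = 1.46 mm
  Total = 9.0 + 1.46 = 10.46 mm

10.46 mm


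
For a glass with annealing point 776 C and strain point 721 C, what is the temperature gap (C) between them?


Gap = T_anneal - T_strain:
  gap = 776 - 721 = 55 C

55 C


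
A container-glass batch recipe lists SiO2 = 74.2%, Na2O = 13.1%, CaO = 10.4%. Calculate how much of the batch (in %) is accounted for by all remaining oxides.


Sum the three major oxides:
  SiO2 + Na2O + CaO = 74.2 + 13.1 + 10.4 = 97.7%
Subtract from 100%:
  Others = 100 - 97.7 = 2.3%

2.3%


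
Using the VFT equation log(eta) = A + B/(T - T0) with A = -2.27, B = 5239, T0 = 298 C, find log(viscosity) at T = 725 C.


VFT equation: log(eta) = A + B / (T - T0)
  T - T0 = 725 - 298 = 427
  B / (T - T0) = 5239 / 427 = 12.269
  log(eta) = -2.27 + 12.269 = 9.999

9.999


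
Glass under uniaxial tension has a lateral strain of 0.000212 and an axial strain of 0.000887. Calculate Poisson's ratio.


Poisson's ratio: nu = lateral strain / axial strain
  nu = 0.000212 / 0.000887 = 0.239

0.239


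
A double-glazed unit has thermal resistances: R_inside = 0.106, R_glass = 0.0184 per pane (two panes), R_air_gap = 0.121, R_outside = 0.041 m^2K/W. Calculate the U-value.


Total thermal resistance (series):
  R_total = R_in + R_glass + R_air + R_glass + R_out
  R_total = 0.106 + 0.0184 + 0.121 + 0.0184 + 0.041 = 0.3048 m^2K/W
U-value = 1 / R_total = 1 / 0.3048 = 3.281 W/m^2K

3.281 W/m^2K


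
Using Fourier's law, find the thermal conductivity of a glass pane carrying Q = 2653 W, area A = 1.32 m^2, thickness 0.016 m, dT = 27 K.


Fourier's law rearranged: k = Q * t / (A * dT)
  Numerator = 2653 * 0.016 = 42.448
  Denominator = 1.32 * 27 = 35.64
  k = 42.448 / 35.64 = 1.191 W/mK

1.191 W/mK


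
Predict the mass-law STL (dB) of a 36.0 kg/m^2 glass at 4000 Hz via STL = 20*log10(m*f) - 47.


Mass law: STL = 20 * log10(m * f) - 47
  m * f = 36.0 * 4000 = 144000
  log10(144000) = 5.15836
  STL = 20 * 5.15836 - 47 = 103.1672 - 47 = 56.2 dB

56.2 dB


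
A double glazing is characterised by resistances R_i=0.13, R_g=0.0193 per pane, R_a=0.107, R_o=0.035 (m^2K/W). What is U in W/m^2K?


Total thermal resistance (series):
  R_total = R_in + R_glass + R_air + R_glass + R_out
  R_total = 0.13 + 0.0193 + 0.107 + 0.0193 + 0.035 = 0.3106 m^2K/W
U-value = 1 / R_total = 1 / 0.3106 = 3.22 W/m^2K

3.22 W/m^2K


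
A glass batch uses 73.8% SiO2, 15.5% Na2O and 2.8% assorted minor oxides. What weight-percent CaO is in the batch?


Pieces sum to 100%:
  CaO = 100 - (SiO2 + Na2O + others)
  CaO = 100 - (73.8 + 15.5 + 2.8) = 7.9%

7.9%


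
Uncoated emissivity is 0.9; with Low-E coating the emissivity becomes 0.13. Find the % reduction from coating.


Percentage reduction = (1 - coated/uncoated) * 100
  Ratio = 0.13 / 0.9 = 0.1444
  Reduction = (1 - 0.1444) * 100 = 85.6%

85.6%


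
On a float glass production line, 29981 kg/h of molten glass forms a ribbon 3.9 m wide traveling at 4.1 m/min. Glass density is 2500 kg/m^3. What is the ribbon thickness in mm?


Ribbon cross-section from mass balance:
  Volume rate = throughput / density = 29981 / 2500 = 11.9924 m^3/h
  thickness = volume rate / (speed * 60 * width), i.e.
  thickness = throughput / (60 * speed * width * density) * 1000
  thickness = 29981 / (60 * 4.1 * 3.9 * 2500) * 1000 = 12.5 mm

12.5 mm


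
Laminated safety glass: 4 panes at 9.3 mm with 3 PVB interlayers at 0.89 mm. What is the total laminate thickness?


Total thickness = glass contribution + PVB contribution
  Glass: 4 * 9.3 = 37.2 mm
  PVB: 3 * 0.89 = 2.67 mm
  Total = 37.2 + 2.67 = 39.87 mm

39.87 mm


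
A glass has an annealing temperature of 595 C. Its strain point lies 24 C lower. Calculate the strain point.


Strain point = annealing point - difference:
  T_strain = 595 - 24 = 571 C

571 C


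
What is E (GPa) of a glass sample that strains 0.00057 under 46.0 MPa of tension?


Young's modulus: E = stress / strain
  E = 46.0 MPa / 0.00057 = 80701.75 MPa
Convert to GPa: 80701.75 / 1000 = 80.7 GPa

80.7 GPa


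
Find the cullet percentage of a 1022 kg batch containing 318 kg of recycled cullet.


Cullet ratio = (cullet mass / total batch mass) * 100
  Ratio = 318 / 1022 * 100 = 31.12%

31.12%


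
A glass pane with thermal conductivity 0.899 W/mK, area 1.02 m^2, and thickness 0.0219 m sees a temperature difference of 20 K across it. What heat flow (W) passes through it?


Fourier's law: Q = k * A * dT / t
  Q = 0.899 * 1.02 * 20 / 0.0219
  Q = 18.3396 / 0.0219 = 837.4 W

837.4 W


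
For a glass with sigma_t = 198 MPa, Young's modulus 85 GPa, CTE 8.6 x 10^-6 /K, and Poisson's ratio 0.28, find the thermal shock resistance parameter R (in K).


Thermal shock resistance: R = sigma * (1 - nu) / (E * alpha)
  Numerator = 198 * (1 - 0.28) = 142.56
  Denominator = 85 * 1000 * (8.6 x 10^-6) = 0.731
  R = 142.56 / 0.731 = 195.0 K

195.0 K


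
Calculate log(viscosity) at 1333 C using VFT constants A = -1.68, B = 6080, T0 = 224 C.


VFT equation: log(eta) = A + B / (T - T0)
  T - T0 = 1333 - 224 = 1109
  B / (T - T0) = 6080 / 1109 = 5.482
  log(eta) = -1.68 + 5.482 = 3.802

3.802


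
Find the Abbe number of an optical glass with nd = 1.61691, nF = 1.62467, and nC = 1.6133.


Abbe number formula: Vd = (nd - 1) / (nF - nC)
  nd - 1 = 1.61691 - 1 = 0.61691
  nF - nC = 1.62467 - 1.6133 = 0.01137
  Vd = 0.61691 / 0.01137 = 54.26

54.26


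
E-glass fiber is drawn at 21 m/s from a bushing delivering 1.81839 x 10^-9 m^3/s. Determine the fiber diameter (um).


Cross-sectional area from continuity:
  A = Q / v = 1.81839 x 10^-9 / 21 = 8.659 x 10^-11 m^2
Diameter from circular cross-section:
  d = sqrt(4A / pi) * 10^6 (m -> um)
  d = sqrt(4 * 8.659 x 10^-11 / pi) * 10^6 = 10.5 um

10.5 um


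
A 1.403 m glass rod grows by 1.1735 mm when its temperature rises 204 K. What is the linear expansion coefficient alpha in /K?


Rearrange dL = alpha * L0 * dT for alpha:
  alpha = dL / (L0 * dT)
  alpha = (1.1735 / 1000) / (1.403 * 204) = 0.0000041 /K = 4.1 x 10^-6 /K

4.1 x 10^-6 /K


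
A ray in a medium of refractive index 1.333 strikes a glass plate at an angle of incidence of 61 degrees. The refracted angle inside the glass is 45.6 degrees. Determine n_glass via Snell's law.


Apply Snell's law: n1 * sin(theta1) = n2 * sin(theta2)
  n2 = n1 * sin(theta1) / sin(theta2)
  sin(61) = 0.87462
  sin(45.6) = 0.714473
  n2 = 1.333 * 0.87462 / 0.714473 = 1.6318

1.6318


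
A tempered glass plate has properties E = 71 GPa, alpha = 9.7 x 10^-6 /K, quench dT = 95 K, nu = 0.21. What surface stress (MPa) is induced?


Tempering stress: sigma = E * alpha * dT / (1 - nu)
  E (MPa) = 71 * 1000 = 71000
  Numerator = 71000 * (9.7 x 10^-6) * 95 = 65.4265
  Denominator = 1 - 0.21 = 0.79
  sigma = 65.4265 / 0.79 = 82.8 MPa

82.8 MPa


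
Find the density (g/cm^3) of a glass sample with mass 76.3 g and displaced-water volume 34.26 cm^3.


Use the definition of density:
  rho = mass / volume
  rho = 76.3 / 34.26 = 2.227 g/cm^3

2.227 g/cm^3


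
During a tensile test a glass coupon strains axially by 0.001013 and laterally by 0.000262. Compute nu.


Poisson's ratio: nu = lateral strain / axial strain
  nu = 0.000262 / 0.001013 = 0.2586

0.2586


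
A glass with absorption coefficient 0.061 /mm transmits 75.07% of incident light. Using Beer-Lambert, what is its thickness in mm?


Rearrange T = exp(-alpha * thickness):
  thickness = -ln(T) / alpha
  T = 75.07/100 = 0.7507
  ln(T) = -0.28675
  -ln(T) = 0.28675
  thickness = 0.28675 / 0.061 = 4.7 mm

4.7 mm


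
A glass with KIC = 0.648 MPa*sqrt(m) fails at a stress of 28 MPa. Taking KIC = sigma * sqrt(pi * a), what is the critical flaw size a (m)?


Rearrange KIC = sigma * sqrt(pi * a):
  sqrt(pi * a) = KIC / sigma
  sqrt(pi * a) = 0.648 / 28 = 0.023143
  a = (KIC / sigma)^2 / pi
  a = 0.023143^2 / pi = 0.0001705 m

0.0001705 m


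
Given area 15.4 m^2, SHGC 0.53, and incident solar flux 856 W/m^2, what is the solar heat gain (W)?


Solar heat gain: Q = Area * SHGC * Irradiance
  Q = 15.4 * 0.53 * 856 = 6986.7 W

6986.7 W


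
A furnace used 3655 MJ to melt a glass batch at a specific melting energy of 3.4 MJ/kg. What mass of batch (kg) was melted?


Rearrange E = m * s for m:
  m = E / s
  m = 3655 / 3.4 = 1075.0 kg

1075.0 kg


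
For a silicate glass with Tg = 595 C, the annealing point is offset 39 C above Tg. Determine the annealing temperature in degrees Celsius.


The annealing temperature is Tg plus the offset:
  T_anneal = 595 + 39 = 634 C

634 C


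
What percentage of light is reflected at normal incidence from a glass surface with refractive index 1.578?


Fresnel reflectance at normal incidence:
  R = ((n - 1)/(n + 1))^2
  (n - 1)/(n + 1) = (1.578 - 1)/(1.578 + 1) = 0.224205
  R = 0.224205^2 = 0.0502679
  R(%) = 0.0502679 * 100 = 5.027%

5.027%


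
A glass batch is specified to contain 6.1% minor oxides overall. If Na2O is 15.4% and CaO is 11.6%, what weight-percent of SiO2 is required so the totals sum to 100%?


Known pieces sum to 100%:
  SiO2 = 100 - (others + Na2O + CaO)
  SiO2 = 100 - (6.1 + 15.4 + 11.6) = 66.9%

66.9%


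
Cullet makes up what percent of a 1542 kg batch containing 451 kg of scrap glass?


Cullet ratio = (cullet mass / total batch mass) * 100
  Ratio = 451 / 1542 * 100 = 29.25%

29.25%


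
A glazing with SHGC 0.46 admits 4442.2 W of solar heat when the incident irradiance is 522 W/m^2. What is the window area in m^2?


Rearrange Q = Area * SHGC * Irradiance:
  Area = Q / (SHGC * Irradiance)
  Area = 4442.2 / (0.46 * 522) = 18.5 m^2

18.5 m^2


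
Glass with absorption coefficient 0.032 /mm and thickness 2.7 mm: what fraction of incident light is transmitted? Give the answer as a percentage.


Beer-Lambert law: T = exp(-alpha * thickness)
  exponent = -0.032 * 2.7 = -0.0864
  T = exp(-0.0864) = 0.9172
  Percentage = 0.9172 * 100 = 91.72%

91.72%


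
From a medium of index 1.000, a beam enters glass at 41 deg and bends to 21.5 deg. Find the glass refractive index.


Apply Snell's law: n1 * sin(theta1) = n2 * sin(theta2)
  n2 = n1 * sin(theta1) / sin(theta2)
  sin(41) = 0.656059
  sin(21.5) = 0.366501
  n2 = 1.000 * 0.656059 / 0.366501 = 1.7901

1.7901


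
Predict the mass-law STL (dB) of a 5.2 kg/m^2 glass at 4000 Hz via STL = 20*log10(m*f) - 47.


Mass law: STL = 20 * log10(m * f) - 47
  m * f = 5.2 * 4000 = 20800
  log10(20800) = 4.31806
  STL = 20 * 4.31806 - 47 = 86.3612 - 47 = 39.4 dB

39.4 dB


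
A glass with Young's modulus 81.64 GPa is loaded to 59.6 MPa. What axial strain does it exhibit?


Rearrange E = sigma / epsilon:
  epsilon = sigma / E
  E (MPa) = 81.64 * 1000 = 81640
  epsilon = 59.6 / 81640 = 0.00073

0.00073


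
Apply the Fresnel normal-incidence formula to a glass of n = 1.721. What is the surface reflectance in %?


Fresnel reflectance at normal incidence:
  R = ((n - 1)/(n + 1))^2
  (n - 1)/(n + 1) = (1.721 - 1)/(1.721 + 1) = 0.264976
  R = 0.264976^2 = 0.0702123
  R(%) = 0.0702123 * 100 = 7.021%

7.021%


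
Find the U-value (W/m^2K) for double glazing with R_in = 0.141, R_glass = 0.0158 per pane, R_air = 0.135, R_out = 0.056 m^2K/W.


Total thermal resistance (series):
  R_total = R_in + R_glass + R_air + R_glass + R_out
  R_total = 0.141 + 0.0158 + 0.135 + 0.0158 + 0.056 = 0.3636 m^2K/W
U-value = 1 / R_total = 1 / 0.3636 = 2.75 W/m^2K

2.75 W/m^2K


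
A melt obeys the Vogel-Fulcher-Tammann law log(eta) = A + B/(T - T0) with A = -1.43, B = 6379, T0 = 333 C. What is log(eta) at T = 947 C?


VFT equation: log(eta) = A + B / (T - T0)
  T - T0 = 947 - 333 = 614
  B / (T - T0) = 6379 / 614 = 10.389
  log(eta) = -1.43 + 10.389 = 8.959

8.959


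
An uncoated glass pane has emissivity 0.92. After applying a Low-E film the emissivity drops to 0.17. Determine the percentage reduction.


Percentage reduction = (1 - coated/uncoated) * 100
  Ratio = 0.17 / 0.92 = 0.1848
  Reduction = (1 - 0.1848) * 100 = 81.5%

81.5%


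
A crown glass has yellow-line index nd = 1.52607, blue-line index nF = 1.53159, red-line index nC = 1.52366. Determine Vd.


Abbe number formula: Vd = (nd - 1) / (nF - nC)
  nd - 1 = 1.52607 - 1 = 0.52607
  nF - nC = 1.53159 - 1.52366 = 0.00793
  Vd = 0.52607 / 0.00793 = 66.34

66.34


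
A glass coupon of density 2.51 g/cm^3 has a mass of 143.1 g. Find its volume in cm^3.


Rearrange rho = m / V:
  V = m / rho
  V = 143.1 / 2.51 = 57.012 cm^3

57.012 cm^3


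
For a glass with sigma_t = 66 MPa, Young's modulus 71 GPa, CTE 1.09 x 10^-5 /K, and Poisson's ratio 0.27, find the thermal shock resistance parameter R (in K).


Thermal shock resistance: R = sigma * (1 - nu) / (E * alpha)
  Numerator = 66 * (1 - 0.27) = 48.18
  Denominator = 71 * 1000 * (1.09 x 10^-5) = 0.7739
  R = 48.18 / 0.7739 = 62.3 K

62.3 K


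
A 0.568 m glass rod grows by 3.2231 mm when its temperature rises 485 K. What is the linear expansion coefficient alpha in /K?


Rearrange dL = alpha * L0 * dT for alpha:
  alpha = dL / (L0 * dT)
  alpha = (3.2231 / 1000) / (0.568 * 485) = 0.0000117 /K = 1.17 x 10^-5 /K

1.17 x 10^-5 /K


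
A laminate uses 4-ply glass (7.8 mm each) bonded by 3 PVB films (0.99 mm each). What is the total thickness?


Total thickness = glass contribution + PVB contribution
  Glass: 4 * 7.8 = 31.2 mm
  PVB: 3 * 0.99 = 2.97 mm
  Total = 31.2 + 2.97 = 34.17 mm

34.17 mm


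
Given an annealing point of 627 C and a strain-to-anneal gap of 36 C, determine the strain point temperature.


Strain point = annealing point - difference:
  T_strain = 627 - 36 = 591 C

591 C


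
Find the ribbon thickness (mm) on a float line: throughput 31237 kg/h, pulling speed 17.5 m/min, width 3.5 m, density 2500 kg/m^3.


Ribbon cross-section from mass balance:
  Volume rate = throughput / density = 31237 / 2500 = 12.4948 m^3/h
  thickness = volume rate / (speed * 60 * width), i.e.
  thickness = throughput / (60 * speed * width * density) * 1000
  thickness = 31237 / (60 * 17.5 * 3.5 * 2500) * 1000 = 3.4 mm

3.4 mm


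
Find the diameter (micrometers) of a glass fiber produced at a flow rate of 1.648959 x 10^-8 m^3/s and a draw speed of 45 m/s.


Cross-sectional area from continuity:
  A = Q / v = 1.648959 x 10^-8 / 45 = 3.664353 x 10^-10 m^2
Diameter from circular cross-section:
  d = sqrt(4A / pi) * 10^6 (m -> um)
  d = sqrt(4 * 3.664353 x 10^-10 / pi) * 10^6 = 21.6 um

21.6 um


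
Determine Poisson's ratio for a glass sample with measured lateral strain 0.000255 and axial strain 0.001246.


Poisson's ratio: nu = lateral strain / axial strain
  nu = 0.000255 / 0.001246 = 0.2047

0.2047


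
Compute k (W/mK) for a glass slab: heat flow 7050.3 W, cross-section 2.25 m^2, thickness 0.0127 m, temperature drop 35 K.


Fourier's law rearranged: k = Q * t / (A * dT)
  Numerator = 7050.3 * 0.0127 = 89.53881
  Denominator = 2.25 * 35 = 78.75
  k = 89.53881 / 78.75 = 1.137 W/mK

1.137 W/mK


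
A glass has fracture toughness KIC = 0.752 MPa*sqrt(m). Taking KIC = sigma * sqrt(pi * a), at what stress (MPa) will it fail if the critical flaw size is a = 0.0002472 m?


Rearrange KIC = sigma * sqrt(pi * a):
  sigma = KIC / sqrt(pi * a)
  sqrt(pi * 0.0002472) = 0.027868
  sigma = 0.752 / 0.027868 = 26.98 MPa

26.98 MPa


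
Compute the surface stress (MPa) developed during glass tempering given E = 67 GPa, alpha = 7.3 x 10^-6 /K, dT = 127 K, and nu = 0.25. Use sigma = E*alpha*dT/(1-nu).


Tempering stress: sigma = E * alpha * dT / (1 - nu)
  E (MPa) = 67 * 1000 = 67000
  Numerator = 67000 * (7.3 x 10^-6) * 127 = 62.1157
  Denominator = 1 - 0.25 = 0.75
  sigma = 62.1157 / 0.75 = 82.8 MPa

82.8 MPa


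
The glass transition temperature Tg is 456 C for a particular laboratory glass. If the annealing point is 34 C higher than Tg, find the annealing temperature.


The annealing temperature is Tg plus the offset:
  T_anneal = 456 + 34 = 490 C

490 C


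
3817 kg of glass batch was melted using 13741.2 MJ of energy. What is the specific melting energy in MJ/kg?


Rearrange E = m * s for s:
  s = E / m
  s = 13741.2 / 3817 = 3.6 MJ/kg

3.6 MJ/kg


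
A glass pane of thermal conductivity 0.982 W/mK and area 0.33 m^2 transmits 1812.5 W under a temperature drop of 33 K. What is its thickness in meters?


Fourier's law: t = k * A * dT / Q
  t = 0.982 * 0.33 * 33 / 1812.5
  t = 10.69398 / 1812.5 = 0.0059 m

0.0059 m


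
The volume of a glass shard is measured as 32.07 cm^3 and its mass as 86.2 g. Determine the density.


Use the definition of density:
  rho = mass / volume
  rho = 86.2 / 32.07 = 2.688 g/cm^3

2.688 g/cm^3


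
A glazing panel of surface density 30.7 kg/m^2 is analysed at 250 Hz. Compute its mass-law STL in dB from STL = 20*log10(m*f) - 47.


Mass law: STL = 20 * log10(m * f) - 47
  m * f = 30.7 * 250 = 7675
  log10(7675) = 3.88508
  STL = 20 * 3.88508 - 47 = 77.7016 - 47 = 30.7 dB

30.7 dB


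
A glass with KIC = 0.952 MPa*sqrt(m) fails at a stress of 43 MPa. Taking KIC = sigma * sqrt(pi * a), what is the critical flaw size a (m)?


Rearrange KIC = sigma * sqrt(pi * a):
  sqrt(pi * a) = KIC / sigma
  sqrt(pi * a) = 0.952 / 43 = 0.02214
  a = (KIC / sigma)^2 / pi
  a = 0.02214^2 / pi = 0.000156 m

0.000156 m


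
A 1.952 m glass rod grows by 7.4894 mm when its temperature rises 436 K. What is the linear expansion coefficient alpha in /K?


Rearrange dL = alpha * L0 * dT for alpha:
  alpha = dL / (L0 * dT)
  alpha = (7.4894 / 1000) / (1.952 * 436) = 0.0000088 /K = 8.8 x 10^-6 /K

8.8 x 10^-6 /K


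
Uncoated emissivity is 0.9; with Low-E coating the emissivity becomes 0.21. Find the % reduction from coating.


Percentage reduction = (1 - coated/uncoated) * 100
  Ratio = 0.21 / 0.9 = 0.2333
  Reduction = (1 - 0.2333) * 100 = 76.7%

76.7%


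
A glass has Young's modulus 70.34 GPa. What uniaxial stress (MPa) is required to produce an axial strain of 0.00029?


Rearrange E = sigma / epsilon:
  sigma = E * epsilon
  E (MPa) = 70.34 * 1000 = 70340
  sigma = 70340 * 0.00029 = 20.4 MPa

20.4 MPa


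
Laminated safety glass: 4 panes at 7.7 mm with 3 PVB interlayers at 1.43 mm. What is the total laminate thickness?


Total thickness = glass contribution + PVB contribution
  Glass: 4 * 7.7 = 30.8 mm
  PVB: 3 * 1.43 = 4.29 mm
  Total = 30.8 + 4.29 = 35.09 mm

35.09 mm


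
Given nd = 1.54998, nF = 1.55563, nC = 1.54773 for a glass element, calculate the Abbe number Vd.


Abbe number formula: Vd = (nd - 1) / (nF - nC)
  nd - 1 = 1.54998 - 1 = 0.54998
  nF - nC = 1.55563 - 1.54773 = 0.0079
  Vd = 0.54998 / 0.0079 = 69.62

69.62


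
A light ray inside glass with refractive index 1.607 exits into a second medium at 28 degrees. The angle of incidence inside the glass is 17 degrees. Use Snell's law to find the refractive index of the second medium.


Apply Snell's law: n1 * sin(theta1) = n2 * sin(theta2)
  n2 = n1 * sin(theta1) / sin(theta2)
  sin(17) = 0.292372
  sin(28) = 0.469472
  n2 = 1.607 * 0.292372 / 0.469472 = 1.0008

1.0008


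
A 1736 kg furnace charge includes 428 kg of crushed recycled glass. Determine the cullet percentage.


Cullet ratio = (cullet mass / total batch mass) * 100
  Ratio = 428 / 1736 * 100 = 24.65%

24.65%


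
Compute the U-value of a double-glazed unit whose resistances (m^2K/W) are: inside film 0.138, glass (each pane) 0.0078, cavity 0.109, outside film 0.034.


Total thermal resistance (series):
  R_total = R_in + R_glass + R_air + R_glass + R_out
  R_total = 0.138 + 0.0078 + 0.109 + 0.0078 + 0.034 = 0.2966 m^2K/W
U-value = 1 / R_total = 1 / 0.2966 = 3.372 W/m^2K

3.372 W/m^2K


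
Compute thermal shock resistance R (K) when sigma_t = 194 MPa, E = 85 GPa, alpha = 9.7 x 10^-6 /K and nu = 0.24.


Thermal shock resistance: R = sigma * (1 - nu) / (E * alpha)
  Numerator = 194 * (1 - 0.24) = 147.44
  Denominator = 85 * 1000 * (9.7 x 10^-6) = 0.8245
  R = 147.44 / 0.8245 = 178.8 K

178.8 K


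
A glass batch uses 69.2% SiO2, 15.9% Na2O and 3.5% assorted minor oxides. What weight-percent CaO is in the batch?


Pieces sum to 100%:
  CaO = 100 - (SiO2 + Na2O + others)
  CaO = 100 - (69.2 + 15.9 + 3.5) = 11.4%

11.4%


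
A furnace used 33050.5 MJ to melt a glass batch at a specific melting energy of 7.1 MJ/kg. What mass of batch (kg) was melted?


Rearrange E = m * s for m:
  m = E / s
  m = 33050.5 / 7.1 = 4655.0 kg

4655.0 kg


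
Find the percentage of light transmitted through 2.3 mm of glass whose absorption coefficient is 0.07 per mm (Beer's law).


Beer-Lambert law: T = exp(-alpha * thickness)
  exponent = -0.07 * 2.3 = -0.161
  T = exp(-0.161) = 0.8513
  Percentage = 0.8513 * 100 = 85.13%

85.13%


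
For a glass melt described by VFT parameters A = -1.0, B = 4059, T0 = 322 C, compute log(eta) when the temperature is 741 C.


VFT equation: log(eta) = A + B / (T - T0)
  T - T0 = 741 - 322 = 419
  B / (T - T0) = 4059 / 419 = 9.687
  log(eta) = -1.0 + 9.687 = 8.687

8.687


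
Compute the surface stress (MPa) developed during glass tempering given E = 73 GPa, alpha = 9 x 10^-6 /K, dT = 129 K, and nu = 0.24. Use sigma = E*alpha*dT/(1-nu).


Tempering stress: sigma = E * alpha * dT / (1 - nu)
  E (MPa) = 73 * 1000 = 73000
  Numerator = 73000 * (9 x 10^-6) * 129 = 84.753
  Denominator = 1 - 0.24 = 0.76
  sigma = 84.753 / 0.76 = 111.5 MPa

111.5 MPa


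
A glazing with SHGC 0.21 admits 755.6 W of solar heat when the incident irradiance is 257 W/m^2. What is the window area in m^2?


Rearrange Q = Area * SHGC * Irradiance:
  Area = Q / (SHGC * Irradiance)
  Area = 755.6 / (0.21 * 257) = 14.0 m^2

14.0 m^2


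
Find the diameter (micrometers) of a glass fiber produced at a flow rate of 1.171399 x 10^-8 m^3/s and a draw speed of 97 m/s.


Cross-sectional area from continuity:
  A = Q / v = 1.171399 x 10^-8 / 97 = 1.207628 x 10^-10 m^2
Diameter from circular cross-section:
  d = sqrt(4A / pi) * 10^6 (m -> um)
  d = sqrt(4 * 1.207628 x 10^-10 / pi) * 10^6 = 12.4 um

12.4 um


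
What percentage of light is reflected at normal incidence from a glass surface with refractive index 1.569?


Fresnel reflectance at normal incidence:
  R = ((n - 1)/(n + 1))^2
  (n - 1)/(n + 1) = (1.569 - 1)/(1.569 + 1) = 0.221487
  R = 0.221487^2 = 0.0490565
  R(%) = 0.0490565 * 100 = 4.906%

4.906%


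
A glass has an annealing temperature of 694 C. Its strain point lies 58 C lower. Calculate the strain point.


Strain point = annealing point - difference:
  T_strain = 694 - 58 = 636 C

636 C


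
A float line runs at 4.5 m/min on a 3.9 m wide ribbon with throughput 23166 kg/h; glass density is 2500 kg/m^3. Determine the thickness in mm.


Ribbon cross-section from mass balance:
  Volume rate = throughput / density = 23166 / 2500 = 9.2664 m^3/h
  thickness = volume rate / (speed * 60 * width), i.e.
  thickness = throughput / (60 * speed * width * density) * 1000
  thickness = 23166 / (60 * 4.5 * 3.9 * 2500) * 1000 = 8.8 mm

8.8 mm


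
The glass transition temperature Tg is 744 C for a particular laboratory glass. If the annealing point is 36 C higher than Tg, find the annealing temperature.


The annealing temperature is Tg plus the offset:
  T_anneal = 744 + 36 = 780 C

780 C


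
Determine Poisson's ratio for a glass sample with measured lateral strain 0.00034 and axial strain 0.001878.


Poisson's ratio: nu = lateral strain / axial strain
  nu = 0.00034 / 0.001878 = 0.181

0.181


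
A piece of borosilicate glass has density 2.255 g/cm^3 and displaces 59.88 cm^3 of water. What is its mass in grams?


Rearrange rho = m / V:
  m = rho * V
  m = 2.255 * 59.88 = 135.029 g

135.029 g


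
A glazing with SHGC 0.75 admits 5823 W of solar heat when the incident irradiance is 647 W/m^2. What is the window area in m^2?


Rearrange Q = Area * SHGC * Irradiance:
  Area = Q / (SHGC * Irradiance)
  Area = 5823 / (0.75 * 647) = 12.0 m^2

12.0 m^2


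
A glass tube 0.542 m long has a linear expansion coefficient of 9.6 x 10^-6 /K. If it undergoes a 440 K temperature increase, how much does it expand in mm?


Thermal expansion formula: dL = alpha * L0 * dT
  dL = (9.6 x 10^-6) * 0.542 * 440 = 0.00228941 m
Convert to mm: 0.00228941 * 1000 = 2.2894 mm

2.2894 mm


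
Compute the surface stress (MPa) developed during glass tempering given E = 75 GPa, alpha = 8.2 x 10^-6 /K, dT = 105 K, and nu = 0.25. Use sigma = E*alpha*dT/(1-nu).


Tempering stress: sigma = E * alpha * dT / (1 - nu)
  E (MPa) = 75 * 1000 = 75000
  Numerator = 75000 * (8.2 x 10^-6) * 105 = 64.575
  Denominator = 1 - 0.25 = 0.75
  sigma = 64.575 / 0.75 = 86.1 MPa

86.1 MPa


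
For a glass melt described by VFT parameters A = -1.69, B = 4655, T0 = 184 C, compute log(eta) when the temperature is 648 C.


VFT equation: log(eta) = A + B / (T - T0)
  T - T0 = 648 - 184 = 464
  B / (T - T0) = 4655 / 464 = 10.032
  log(eta) = -1.69 + 10.032 = 8.342

8.342


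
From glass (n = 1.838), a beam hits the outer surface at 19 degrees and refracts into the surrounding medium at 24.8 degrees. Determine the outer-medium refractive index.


Apply Snell's law: n1 * sin(theta1) = n2 * sin(theta2)
  n2 = n1 * sin(theta1) / sin(theta2)
  sin(19) = 0.325568
  sin(24.8) = 0.419452
  n2 = 1.838 * 0.325568 / 0.419452 = 1.4266

1.4266


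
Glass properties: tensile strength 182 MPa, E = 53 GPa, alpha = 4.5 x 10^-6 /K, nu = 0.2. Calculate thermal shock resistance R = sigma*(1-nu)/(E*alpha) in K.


Thermal shock resistance: R = sigma * (1 - nu) / (E * alpha)
  Numerator = 182 * (1 - 0.2) = 145.6
  Denominator = 53 * 1000 * (4.5 x 10^-6) = 0.2385
  R = 145.6 / 0.2385 = 610.5 K

610.5 K


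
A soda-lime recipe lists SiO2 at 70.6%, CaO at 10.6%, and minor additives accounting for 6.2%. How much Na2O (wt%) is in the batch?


Pieces sum to 100%:
  Na2O = 100 - (SiO2 + CaO + others)
  Na2O = 100 - (70.6 + 10.6 + 6.2) = 12.6%

12.6%


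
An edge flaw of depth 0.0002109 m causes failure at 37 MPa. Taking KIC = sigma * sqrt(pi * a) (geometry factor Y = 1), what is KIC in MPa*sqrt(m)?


Fracture toughness: KIC = sigma * sqrt(pi * a)
  pi * a = pi * 0.0002109 = 0.000662562
  sqrt(pi * a) = 0.02574
  KIC = 37 * 0.02574 = 0.952 MPa*sqrt(m)

0.952 MPa*sqrt(m)


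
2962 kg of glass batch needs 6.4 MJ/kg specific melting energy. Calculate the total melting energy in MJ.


Total energy = mass * specific energy
  E = 2962 * 6.4 = 18956.8 MJ

18956.8 MJ


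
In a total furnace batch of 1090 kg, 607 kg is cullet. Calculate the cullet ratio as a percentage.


Cullet ratio = (cullet mass / total batch mass) * 100
  Ratio = 607 / 1090 * 100 = 55.69%

55.69%


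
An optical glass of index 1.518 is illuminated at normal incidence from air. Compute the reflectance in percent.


Fresnel reflectance at normal incidence:
  R = ((n - 1)/(n + 1))^2
  (n - 1)/(n + 1) = (1.518 - 1)/(1.518 + 1) = 0.205719
  R = 0.205719^2 = 0.0423203
  R(%) = 0.0423203 * 100 = 4.232%

4.232%


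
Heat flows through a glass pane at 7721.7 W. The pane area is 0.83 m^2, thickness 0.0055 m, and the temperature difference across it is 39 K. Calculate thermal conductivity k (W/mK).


Fourier's law rearranged: k = Q * t / (A * dT)
  Numerator = 7721.7 * 0.0055 = 42.46935
  Denominator = 0.83 * 39 = 32.37
  k = 42.46935 / 32.37 = 1.312 W/mK

1.312 W/mK


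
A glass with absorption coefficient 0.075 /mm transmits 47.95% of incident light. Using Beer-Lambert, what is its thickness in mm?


Rearrange T = exp(-alpha * thickness):
  thickness = -ln(T) / alpha
  T = 47.95/100 = 0.4795
  ln(T) = -0.73501
  -ln(T) = 0.73501
  thickness = 0.73501 / 0.075 = 9.8 mm

9.8 mm


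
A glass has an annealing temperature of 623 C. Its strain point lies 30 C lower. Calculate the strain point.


Strain point = annealing point - difference:
  T_strain = 623 - 30 = 593 C

593 C


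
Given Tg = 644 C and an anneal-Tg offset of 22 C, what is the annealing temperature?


The annealing temperature is Tg plus the offset:
  T_anneal = 644 + 22 = 666 C

666 C


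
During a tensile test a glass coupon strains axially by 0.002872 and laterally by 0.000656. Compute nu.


Poisson's ratio: nu = lateral strain / axial strain
  nu = 0.000656 / 0.002872 = 0.2284

0.2284


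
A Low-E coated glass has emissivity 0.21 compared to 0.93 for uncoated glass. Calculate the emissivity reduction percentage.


Percentage reduction = (1 - coated/uncoated) * 100
  Ratio = 0.21 / 0.93 = 0.2258
  Reduction = (1 - 0.2258) * 100 = 77.4%

77.4%


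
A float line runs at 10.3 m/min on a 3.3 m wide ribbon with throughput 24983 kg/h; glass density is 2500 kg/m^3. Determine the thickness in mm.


Ribbon cross-section from mass balance:
  Volume rate = throughput / density = 24983 / 2500 = 9.9932 m^3/h
  thickness = volume rate / (speed * 60 * width), i.e.
  thickness = throughput / (60 * speed * width * density) * 1000
  thickness = 24983 / (60 * 10.3 * 3.3 * 2500) * 1000 = 4.9 mm

4.9 mm


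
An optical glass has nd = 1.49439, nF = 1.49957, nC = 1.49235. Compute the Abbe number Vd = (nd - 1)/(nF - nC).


Abbe number formula: Vd = (nd - 1) / (nF - nC)
  nd - 1 = 1.49439 - 1 = 0.49439
  nF - nC = 1.49957 - 1.49235 = 0.00722
  Vd = 0.49439 / 0.00722 = 68.48

68.48


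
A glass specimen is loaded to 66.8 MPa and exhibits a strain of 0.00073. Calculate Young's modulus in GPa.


Young's modulus: E = stress / strain
  E = 66.8 MPa / 0.00073 = 91506.85 MPa
Convert to GPa: 91506.85 / 1000 = 91.51 GPa

91.51 GPa


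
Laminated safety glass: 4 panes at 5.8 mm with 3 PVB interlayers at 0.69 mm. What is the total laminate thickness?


Total thickness = glass contribution + PVB contribution
  Glass: 4 * 5.8 = 23.2 mm
  PVB: 3 * 0.69 = 2.07 mm
  Total = 23.2 + 2.07 = 25.27 mm

25.27 mm


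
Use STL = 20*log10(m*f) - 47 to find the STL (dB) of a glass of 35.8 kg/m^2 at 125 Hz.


Mass law: STL = 20 * log10(m * f) - 47
  m * f = 35.8 * 125 = 4475
  log10(4475) = 3.65079
  STL = 20 * 3.65079 - 47 = 73.0158 - 47 = 26.0 dB

26.0 dB


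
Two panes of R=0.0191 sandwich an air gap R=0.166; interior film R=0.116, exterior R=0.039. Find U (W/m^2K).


Total thermal resistance (series):
  R_total = R_in + R_glass + R_air + R_glass + R_out
  R_total = 0.116 + 0.0191 + 0.166 + 0.0191 + 0.039 = 0.3592 m^2K/W
U-value = 1 / R_total = 1 / 0.3592 = 2.784 W/m^2K

2.784 W/m^2K


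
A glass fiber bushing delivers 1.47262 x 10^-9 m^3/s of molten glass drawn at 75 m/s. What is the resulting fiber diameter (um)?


Cross-sectional area from continuity:
  A = Q / v = 1.47262 x 10^-9 / 75 = 1.963493 x 10^-11 m^2
Diameter from circular cross-section:
  d = sqrt(4A / pi) * 10^6 (m -> um)
  d = sqrt(4 * 1.963493 x 10^-11 / pi) * 10^6 = 5.0 um

5.0 um
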